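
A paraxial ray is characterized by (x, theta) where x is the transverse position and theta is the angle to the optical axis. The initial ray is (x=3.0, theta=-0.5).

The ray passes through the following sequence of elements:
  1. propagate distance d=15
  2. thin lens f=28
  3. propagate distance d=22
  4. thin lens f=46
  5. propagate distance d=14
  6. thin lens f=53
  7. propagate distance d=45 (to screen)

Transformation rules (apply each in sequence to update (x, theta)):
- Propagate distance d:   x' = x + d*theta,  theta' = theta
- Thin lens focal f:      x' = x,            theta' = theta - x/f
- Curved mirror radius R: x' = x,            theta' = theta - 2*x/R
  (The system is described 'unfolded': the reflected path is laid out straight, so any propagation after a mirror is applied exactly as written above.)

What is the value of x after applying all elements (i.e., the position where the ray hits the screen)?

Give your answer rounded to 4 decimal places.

Initial: x=3.0000 theta=-0.5000
After 1 (propagate distance d=15): x=-4.5000 theta=-0.5000
After 2 (thin lens f=28): x=-4.5000 theta=-19/56 (≈-0.3393)
After 3 (propagate distance d=22): x=-335/28 (≈-11.9643) theta=-19/56 (≈-0.3393)
After 4 (thin lens f=46): x=-335/28 (≈-11.9643) theta=-51/644 (≈-0.0792)
After 5 (propagate distance d=14): x=-8419/644 (≈-13.0730) theta=-51/644 (≈-0.0792)
After 6 (thin lens f=53): x=-8419/644 (≈-13.0730) theta=1429/8533 (≈0.1675)
After 7 (propagate distance d=45 (to screen)): x=-188987/34132 (≈-5.5369) theta=1429/8533 (≈0.1675)
Rounded to 4 decimal places: x = -5.5369

Answer: -5.5369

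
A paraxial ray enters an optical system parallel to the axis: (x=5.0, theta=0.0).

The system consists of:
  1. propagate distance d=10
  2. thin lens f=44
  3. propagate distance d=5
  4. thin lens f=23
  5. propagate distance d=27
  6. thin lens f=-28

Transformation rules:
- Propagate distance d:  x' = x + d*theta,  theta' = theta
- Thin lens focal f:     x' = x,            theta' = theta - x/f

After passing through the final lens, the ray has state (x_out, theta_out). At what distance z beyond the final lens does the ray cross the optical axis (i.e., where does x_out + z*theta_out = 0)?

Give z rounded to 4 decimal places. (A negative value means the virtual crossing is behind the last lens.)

Initial: x=5.0000 theta=0.0000
After 1 (propagate distance d=10): x=5.0000 theta=0.0000
After 2 (thin lens f=44): x=5.0000 theta=-5/44 (≈-0.1136)
After 3 (propagate distance d=5): x=195/44 (≈4.4318) theta=-5/44 (≈-0.1136)
After 4 (thin lens f=23): x=195/44 (≈4.4318) theta=-155/506 (≈-0.3063)
After 5 (propagate distance d=27): x=-3885/1012 (≈-3.8389) theta=-155/506 (≈-0.3063)
After 6 (thin lens f=-28): x=-3885/1012 (≈-3.8389) theta=-1795/4048 (≈-0.4434)
z_focus = -x_out/theta_out = -(-3885/1012)/(-1795/4048) = -3108/359 ≈ -8.6574
Rounded to 4 decimal places: z = -8.6574

Answer: -8.6574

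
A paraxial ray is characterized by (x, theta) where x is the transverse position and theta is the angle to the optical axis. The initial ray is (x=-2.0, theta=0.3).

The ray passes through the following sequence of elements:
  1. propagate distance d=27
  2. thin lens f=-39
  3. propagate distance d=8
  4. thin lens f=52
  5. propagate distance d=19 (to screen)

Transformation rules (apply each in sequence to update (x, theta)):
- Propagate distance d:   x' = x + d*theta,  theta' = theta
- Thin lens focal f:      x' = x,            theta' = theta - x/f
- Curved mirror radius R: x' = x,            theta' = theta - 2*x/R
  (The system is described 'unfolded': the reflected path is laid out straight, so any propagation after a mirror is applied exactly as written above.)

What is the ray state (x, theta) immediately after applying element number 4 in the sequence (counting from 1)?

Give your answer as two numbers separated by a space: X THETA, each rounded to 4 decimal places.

Answer: 9.7513 0.2689

Derivation:
Initial: x=-2.0000 theta=0.3000
After 1 (propagate distance d=27): x=6.1000 theta=0.3000
After 2 (thin lens f=-39): x=6.1000 theta=89/195 (≈0.4564)
After 3 (propagate distance d=8): x=3803/390 (≈9.7513) theta=89/195 (≈0.4564)
After 4 (thin lens f=52): x=3803/390 (≈9.7513) theta=5453/20280 (≈0.2689)
Rounded to 4 decimal places: x = 9.7513, theta = 0.2689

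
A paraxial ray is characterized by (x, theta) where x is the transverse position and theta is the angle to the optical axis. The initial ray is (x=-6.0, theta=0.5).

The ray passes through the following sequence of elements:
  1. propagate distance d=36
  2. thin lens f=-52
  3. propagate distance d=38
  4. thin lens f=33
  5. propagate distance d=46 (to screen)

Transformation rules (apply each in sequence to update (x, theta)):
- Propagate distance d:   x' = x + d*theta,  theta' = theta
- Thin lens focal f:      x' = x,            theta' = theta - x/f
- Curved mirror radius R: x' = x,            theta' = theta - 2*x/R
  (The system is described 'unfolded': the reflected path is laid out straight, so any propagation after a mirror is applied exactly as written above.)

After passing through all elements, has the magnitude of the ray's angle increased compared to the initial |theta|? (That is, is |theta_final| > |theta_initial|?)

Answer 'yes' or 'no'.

Initial: x=-6.0000 theta=0.5000
After 1 (propagate distance d=36): x=12.0000 theta=0.5000
After 2 (thin lens f=-52): x=12.0000 theta=19/26 (≈0.7308)
After 3 (propagate distance d=38): x=517/13 (≈39.7692) theta=19/26 (≈0.7308)
After 4 (thin lens f=33): x=517/13 (≈39.7692) theta=-37/78 (≈-0.4744)
After 5 (propagate distance d=46 (to screen)): x=700/39 (≈17.9487) theta=-37/78 (≈-0.4744)
|theta_initial|=0.5000 |theta_final|=37/78 (≈0.4744) -> not increased

Answer: no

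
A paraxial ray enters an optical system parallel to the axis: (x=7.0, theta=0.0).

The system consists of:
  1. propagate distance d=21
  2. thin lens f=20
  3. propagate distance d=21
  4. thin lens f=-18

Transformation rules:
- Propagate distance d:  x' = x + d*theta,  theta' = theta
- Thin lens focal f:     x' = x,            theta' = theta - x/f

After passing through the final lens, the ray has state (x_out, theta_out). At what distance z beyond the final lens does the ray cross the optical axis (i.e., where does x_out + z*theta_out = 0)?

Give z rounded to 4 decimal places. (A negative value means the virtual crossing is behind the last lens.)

Answer: -0.9474

Derivation:
Initial: x=7.0000 theta=0.0000
After 1 (propagate distance d=21): x=7.0000 theta=0.0000
After 2 (thin lens f=20): x=7.0000 theta=-0.3500
After 3 (propagate distance d=21): x=-0.3500 theta=-0.3500
After 4 (thin lens f=-18): x=-0.3500 theta=-133/360 (≈-0.3694)
z_focus = -x_out/theta_out = -(-0.3500)/(-133/360) = -18/19 ≈ -0.9474
Rounded to 4 decimal places: z = -0.9474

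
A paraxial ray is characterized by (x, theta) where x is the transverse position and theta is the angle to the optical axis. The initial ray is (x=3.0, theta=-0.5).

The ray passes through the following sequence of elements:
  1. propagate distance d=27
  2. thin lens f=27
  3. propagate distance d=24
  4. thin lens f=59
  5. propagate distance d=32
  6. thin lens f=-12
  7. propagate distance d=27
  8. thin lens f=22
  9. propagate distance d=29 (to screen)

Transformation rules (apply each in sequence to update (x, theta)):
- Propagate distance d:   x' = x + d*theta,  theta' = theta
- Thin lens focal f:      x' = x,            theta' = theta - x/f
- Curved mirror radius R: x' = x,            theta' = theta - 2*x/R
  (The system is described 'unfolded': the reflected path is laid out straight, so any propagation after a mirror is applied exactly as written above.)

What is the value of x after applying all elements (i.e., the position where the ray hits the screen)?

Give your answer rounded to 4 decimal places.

Answer: -10.9595

Derivation:
Initial: x=3.0000 theta=-0.5000
After 1 (propagate distance d=27): x=-10.5000 theta=-0.5000
After 2 (thin lens f=27): x=-10.5000 theta=-1/9 (≈-0.1111)
After 3 (propagate distance d=24): x=-79/6 (≈-13.1667) theta=-1/9 (≈-0.1111)
After 4 (thin lens f=59): x=-79/6 (≈-13.1667) theta=119/1062 (≈0.1121)
After 5 (propagate distance d=32): x=-10175/1062 (≈-9.5810) theta=119/1062 (≈0.1121)
After 6 (thin lens f=-12): x=-10175/1062 (≈-9.5810) theta=-8747/12744 (≈-0.6864)
After 7 (propagate distance d=27): x=-119423/4248 (≈-28.1128) theta=-8747/12744 (≈-0.6864)
After 8 (thin lens f=22): x=-119423/4248 (≈-28.1128) theta=165835/280368 (≈0.5915)
After 9 (propagate distance d=29 (to screen)): x=-3072703/280368 (≈-10.9595) theta=165835/280368 (≈0.5915)
Rounded to 4 decimal places: x = -10.9595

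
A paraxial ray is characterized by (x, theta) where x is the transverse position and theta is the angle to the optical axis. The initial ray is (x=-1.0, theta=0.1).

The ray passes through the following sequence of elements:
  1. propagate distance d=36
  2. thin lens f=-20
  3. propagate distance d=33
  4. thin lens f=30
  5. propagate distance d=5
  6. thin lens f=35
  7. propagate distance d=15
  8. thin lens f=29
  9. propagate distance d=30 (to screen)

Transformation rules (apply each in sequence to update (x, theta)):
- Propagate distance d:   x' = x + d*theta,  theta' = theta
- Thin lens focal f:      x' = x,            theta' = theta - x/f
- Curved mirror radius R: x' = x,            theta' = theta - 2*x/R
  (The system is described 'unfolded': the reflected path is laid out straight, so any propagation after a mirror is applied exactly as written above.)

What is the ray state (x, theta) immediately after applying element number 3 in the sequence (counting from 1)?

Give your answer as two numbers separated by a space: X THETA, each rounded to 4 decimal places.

Initial: x=-1.0000 theta=0.1000
After 1 (propagate distance d=36): x=2.6000 theta=0.1000
After 2 (thin lens f=-20): x=2.6000 theta=0.2300
After 3 (propagate distance d=33): x=10.1900 theta=0.2300
Rounded to 4 decimal places: x = 10.1900, theta = 0.2300

Answer: 10.1900 0.2300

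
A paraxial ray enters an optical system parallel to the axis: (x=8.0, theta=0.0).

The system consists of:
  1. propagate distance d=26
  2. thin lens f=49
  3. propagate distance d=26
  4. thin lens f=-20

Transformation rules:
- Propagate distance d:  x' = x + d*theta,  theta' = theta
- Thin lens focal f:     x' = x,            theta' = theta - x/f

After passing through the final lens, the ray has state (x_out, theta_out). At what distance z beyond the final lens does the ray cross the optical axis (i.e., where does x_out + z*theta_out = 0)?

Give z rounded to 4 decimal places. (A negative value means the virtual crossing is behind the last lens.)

Answer: -153.3333

Derivation:
Initial: x=8.0000 theta=0.0000
After 1 (propagate distance d=26): x=8.0000 theta=0.0000
After 2 (thin lens f=49): x=8.0000 theta=-8/49 (≈-0.1633)
After 3 (propagate distance d=26): x=184/49 (≈3.7551) theta=-8/49 (≈-0.1633)
After 4 (thin lens f=-20): x=184/49 (≈3.7551) theta=6/245 (≈0.0245)
z_focus = -x_out/theta_out = -(184/49)/(6/245) = -460/3 ≈ -153.3333
Rounded to 4 decimal places: z = -153.3333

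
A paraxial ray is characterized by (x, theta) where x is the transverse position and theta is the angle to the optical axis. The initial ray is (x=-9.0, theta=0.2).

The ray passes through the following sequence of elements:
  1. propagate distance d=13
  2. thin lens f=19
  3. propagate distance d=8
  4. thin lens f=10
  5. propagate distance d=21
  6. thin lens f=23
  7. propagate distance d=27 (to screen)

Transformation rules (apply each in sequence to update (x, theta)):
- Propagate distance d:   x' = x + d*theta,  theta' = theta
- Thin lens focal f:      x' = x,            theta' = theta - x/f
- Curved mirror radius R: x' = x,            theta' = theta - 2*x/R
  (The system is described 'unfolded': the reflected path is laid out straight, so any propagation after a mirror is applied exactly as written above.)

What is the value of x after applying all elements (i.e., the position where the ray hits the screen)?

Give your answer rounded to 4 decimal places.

Initial: x=-9.0000 theta=0.2000
After 1 (propagate distance d=13): x=-6.4000 theta=0.2000
After 2 (thin lens f=19): x=-6.4000 theta=51/95 (≈0.5368)
After 3 (propagate distance d=8): x=-40/19 (≈-2.1053) theta=51/95 (≈0.5368)
After 4 (thin lens f=10): x=-40/19 (≈-2.1053) theta=71/95 (≈0.7474)
After 5 (propagate distance d=21): x=1291/95 (≈13.5895) theta=71/95 (≈0.7474)
After 6 (thin lens f=23): x=1291/95 (≈13.5895) theta=18/115 (≈0.1565)
After 7 (propagate distance d=27 (to screen)): x=38927/2185 (≈17.8156) theta=18/115 (≈0.1565)
Rounded to 4 decimal places: x = 17.8156

Answer: 17.8156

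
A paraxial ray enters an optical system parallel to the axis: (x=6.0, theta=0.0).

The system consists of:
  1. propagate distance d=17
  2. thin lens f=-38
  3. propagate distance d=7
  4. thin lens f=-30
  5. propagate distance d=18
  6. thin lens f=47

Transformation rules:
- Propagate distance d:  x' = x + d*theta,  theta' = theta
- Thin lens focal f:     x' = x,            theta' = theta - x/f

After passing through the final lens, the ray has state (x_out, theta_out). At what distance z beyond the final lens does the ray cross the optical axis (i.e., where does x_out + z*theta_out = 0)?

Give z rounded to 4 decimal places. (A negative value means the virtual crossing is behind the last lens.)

Answer: -153.8182

Derivation:
Initial: x=6.0000 theta=0.0000
After 1 (propagate distance d=17): x=6.0000 theta=0.0000
After 2 (thin lens f=-38): x=6.0000 theta=3/19 (≈0.1579)
After 3 (propagate distance d=7): x=135/19 (≈7.1053) theta=3/19 (≈0.1579)
After 4 (thin lens f=-30): x=135/19 (≈7.1053) theta=15/38 (≈0.3947)
After 5 (propagate distance d=18): x=270/19 (≈14.2105) theta=15/38 (≈0.3947)
After 6 (thin lens f=47): x=270/19 (≈14.2105) theta=165/1786 (≈0.0924)
z_focus = -x_out/theta_out = -(270/19)/(165/1786) = -1692/11 ≈ -153.8182
Rounded to 4 decimal places: z = -153.8182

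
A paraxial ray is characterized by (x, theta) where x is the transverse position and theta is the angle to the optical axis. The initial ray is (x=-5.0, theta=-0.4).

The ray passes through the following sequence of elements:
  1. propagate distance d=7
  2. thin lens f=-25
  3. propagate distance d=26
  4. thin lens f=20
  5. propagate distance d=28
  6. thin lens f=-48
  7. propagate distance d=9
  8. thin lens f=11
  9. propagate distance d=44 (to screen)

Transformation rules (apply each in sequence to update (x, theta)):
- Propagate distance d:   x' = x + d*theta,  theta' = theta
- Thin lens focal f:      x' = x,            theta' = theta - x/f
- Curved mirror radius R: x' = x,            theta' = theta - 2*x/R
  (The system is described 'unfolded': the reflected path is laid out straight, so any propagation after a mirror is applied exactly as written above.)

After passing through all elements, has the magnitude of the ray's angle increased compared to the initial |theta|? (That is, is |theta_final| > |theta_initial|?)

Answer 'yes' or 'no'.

Initial: x=-5.0000 theta=-0.4000
After 1 (propagate distance d=7): x=-7.8000 theta=-0.4000
After 2 (thin lens f=-25): x=-7.8000 theta=-0.7120
After 3 (propagate distance d=26): x=-26.3120 theta=-0.7120
After 4 (thin lens f=20): x=-26.3120 theta=0.6036
After 5 (propagate distance d=28): x=-9.4112 theta=0.6036
After 6 (thin lens f=-48): x=-9.4112 theta=6113/15000 (≈0.4075)
After 7 (propagate distance d=9): x=-5.7434 theta=6113/15000 (≈0.4075)
After 8 (thin lens f=11): x=-5.7434 theta=76697/82500 (≈0.9297)
After 9 (propagate distance d=44 (to screen)): x=21097/600 (≈35.1617) theta=76697/82500 (≈0.9297)
|theta_initial|=0.4000 |theta_final|=76697/82500 (≈0.9297) -> increased

Answer: yes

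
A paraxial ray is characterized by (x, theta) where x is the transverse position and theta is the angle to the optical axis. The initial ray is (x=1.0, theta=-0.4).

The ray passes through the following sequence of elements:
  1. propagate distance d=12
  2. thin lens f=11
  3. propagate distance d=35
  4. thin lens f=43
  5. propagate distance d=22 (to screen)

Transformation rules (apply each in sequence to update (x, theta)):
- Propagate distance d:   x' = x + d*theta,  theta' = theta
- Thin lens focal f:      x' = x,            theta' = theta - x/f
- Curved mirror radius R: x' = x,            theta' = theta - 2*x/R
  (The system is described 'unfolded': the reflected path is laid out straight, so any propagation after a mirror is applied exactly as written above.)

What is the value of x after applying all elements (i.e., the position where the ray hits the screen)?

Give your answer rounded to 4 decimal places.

Answer: -3.9882

Derivation:
Initial: x=1.0000 theta=-0.4000
After 1 (propagate distance d=12): x=-3.8000 theta=-0.4000
After 2 (thin lens f=11): x=-3.8000 theta=-3/55 (≈-0.0545)
After 3 (propagate distance d=35): x=-314/55 (≈-5.7091) theta=-3/55 (≈-0.0545)
After 4 (thin lens f=43): x=-314/55 (≈-5.7091) theta=37/473 (≈0.0782)
After 5 (propagate distance d=22 (to screen)): x=-9432/2365 (≈-3.9882) theta=37/473 (≈0.0782)
Rounded to 4 decimal places: x = -3.9882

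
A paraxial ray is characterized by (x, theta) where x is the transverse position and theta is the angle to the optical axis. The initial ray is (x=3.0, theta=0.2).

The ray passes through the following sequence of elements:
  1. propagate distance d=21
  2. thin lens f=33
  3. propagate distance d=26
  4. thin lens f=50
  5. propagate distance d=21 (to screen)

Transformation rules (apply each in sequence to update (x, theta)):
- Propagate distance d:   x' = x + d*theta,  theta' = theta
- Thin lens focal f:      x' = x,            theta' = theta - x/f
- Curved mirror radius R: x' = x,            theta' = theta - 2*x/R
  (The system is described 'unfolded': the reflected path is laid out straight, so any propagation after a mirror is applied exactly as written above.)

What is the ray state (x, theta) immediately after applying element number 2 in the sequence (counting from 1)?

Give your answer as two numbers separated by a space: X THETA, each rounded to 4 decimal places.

Answer: 7.2000 -0.0182

Derivation:
Initial: x=3.0000 theta=0.2000
After 1 (propagate distance d=21): x=7.2000 theta=0.2000
After 2 (thin lens f=33): x=7.2000 theta=-1/55 (≈-0.0182)
Rounded to 4 decimal places: x = 7.2000, theta = -0.0182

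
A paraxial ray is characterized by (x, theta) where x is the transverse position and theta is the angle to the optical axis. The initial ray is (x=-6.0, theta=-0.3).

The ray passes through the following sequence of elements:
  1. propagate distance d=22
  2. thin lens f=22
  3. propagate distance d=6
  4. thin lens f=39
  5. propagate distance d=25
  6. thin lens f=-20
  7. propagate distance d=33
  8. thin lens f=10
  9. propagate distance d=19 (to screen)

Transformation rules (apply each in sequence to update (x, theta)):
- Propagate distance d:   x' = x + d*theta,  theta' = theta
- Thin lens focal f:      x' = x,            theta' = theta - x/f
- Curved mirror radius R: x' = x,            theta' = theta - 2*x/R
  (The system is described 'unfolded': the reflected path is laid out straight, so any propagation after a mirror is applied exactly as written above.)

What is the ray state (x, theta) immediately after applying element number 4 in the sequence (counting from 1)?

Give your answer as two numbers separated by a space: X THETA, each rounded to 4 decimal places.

Answer: -10.9636 0.5538

Derivation:
Initial: x=-6.0000 theta=-0.3000
After 1 (propagate distance d=22): x=-12.6000 theta=-0.3000
After 2 (thin lens f=22): x=-12.6000 theta=3/11 (≈0.2727)
After 3 (propagate distance d=6): x=-603/55 (≈-10.9636) theta=3/11 (≈0.2727)
After 4 (thin lens f=39): x=-603/55 (≈-10.9636) theta=36/65 (≈0.5538)
Rounded to 4 decimal places: x = -10.9636, theta = 0.5538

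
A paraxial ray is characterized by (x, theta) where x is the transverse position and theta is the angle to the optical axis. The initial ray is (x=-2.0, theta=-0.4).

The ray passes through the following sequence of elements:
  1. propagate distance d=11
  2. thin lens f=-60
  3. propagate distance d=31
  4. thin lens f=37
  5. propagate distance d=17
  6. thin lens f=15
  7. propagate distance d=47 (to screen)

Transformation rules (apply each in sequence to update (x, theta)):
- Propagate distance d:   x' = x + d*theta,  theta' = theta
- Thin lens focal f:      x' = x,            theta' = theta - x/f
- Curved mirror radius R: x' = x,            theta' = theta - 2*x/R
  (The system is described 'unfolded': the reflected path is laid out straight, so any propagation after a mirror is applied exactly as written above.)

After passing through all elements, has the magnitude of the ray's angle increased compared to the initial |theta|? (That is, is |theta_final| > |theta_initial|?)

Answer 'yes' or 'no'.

Initial: x=-2.0000 theta=-0.4000
After 1 (propagate distance d=11): x=-6.4000 theta=-0.4000
After 2 (thin lens f=-60): x=-6.4000 theta=-38/75 (≈-0.5067)
After 3 (propagate distance d=31): x=-1658/75 (≈-22.1067) theta=-38/75 (≈-0.5067)
After 4 (thin lens f=37): x=-1658/75 (≈-22.1067) theta=84/925 (≈0.0908)
After 5 (propagate distance d=17): x=-57062/2775 (≈-20.5629) theta=84/925 (≈0.0908)
After 6 (thin lens f=15): x=-57062/2775 (≈-20.5629) theta=60842/41625 (≈1.4617)
After 7 (propagate distance d=47 (to screen)): x=2003644/41625 (≈48.1356) theta=60842/41625 (≈1.4617)
|theta_initial|=0.4000 |theta_final|=60842/41625 (≈1.4617) -> increased

Answer: yes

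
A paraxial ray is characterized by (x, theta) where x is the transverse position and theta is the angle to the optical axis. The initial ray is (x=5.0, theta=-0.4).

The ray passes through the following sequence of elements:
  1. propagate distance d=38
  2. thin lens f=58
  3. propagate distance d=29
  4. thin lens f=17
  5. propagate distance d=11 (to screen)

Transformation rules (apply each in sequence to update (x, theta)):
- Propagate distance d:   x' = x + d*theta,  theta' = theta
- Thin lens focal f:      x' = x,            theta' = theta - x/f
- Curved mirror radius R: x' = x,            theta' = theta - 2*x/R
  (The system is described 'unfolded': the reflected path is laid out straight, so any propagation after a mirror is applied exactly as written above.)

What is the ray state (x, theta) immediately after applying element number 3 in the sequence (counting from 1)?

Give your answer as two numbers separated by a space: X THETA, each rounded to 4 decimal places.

Initial: x=5.0000 theta=-0.4000
After 1 (propagate distance d=38): x=-10.2000 theta=-0.4000
After 2 (thin lens f=58): x=-10.2000 theta=-13/58 (≈-0.2241)
After 3 (propagate distance d=29): x=-16.7000 theta=-13/58 (≈-0.2241)
Rounded to 4 decimal places: x = -16.7000, theta = -0.2241

Answer: -16.7000 -0.2241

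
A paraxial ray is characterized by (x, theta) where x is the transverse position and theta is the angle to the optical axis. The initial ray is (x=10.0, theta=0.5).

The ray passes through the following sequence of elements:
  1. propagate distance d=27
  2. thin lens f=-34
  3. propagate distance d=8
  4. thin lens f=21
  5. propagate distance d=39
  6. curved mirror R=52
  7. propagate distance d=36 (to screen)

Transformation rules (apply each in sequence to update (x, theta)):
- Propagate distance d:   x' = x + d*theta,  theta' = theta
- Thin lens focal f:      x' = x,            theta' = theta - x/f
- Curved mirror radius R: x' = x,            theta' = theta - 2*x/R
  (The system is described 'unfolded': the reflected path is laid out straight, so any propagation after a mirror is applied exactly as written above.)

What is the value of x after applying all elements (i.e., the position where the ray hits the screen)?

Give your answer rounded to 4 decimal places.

Initial: x=10.0000 theta=0.5000
After 1 (propagate distance d=27): x=23.5000 theta=0.5000
After 2 (thin lens f=-34): x=23.5000 theta=81/68 (≈1.1912)
After 3 (propagate distance d=8): x=1123/34 (≈33.0294) theta=81/68 (≈1.1912)
After 4 (thin lens f=21): x=1123/34 (≈33.0294) theta=-545/1428 (≈-0.3817)
After 5 (propagate distance d=39): x=8637/476 (≈18.1450) theta=-545/1428 (≈-0.3817)
After 6 (curved mirror R=52): x=8637/476 (≈18.1450) theta=-40081/37128 (≈-1.0795)
After 7 (propagate distance d=36 (to screen)): x=-18315/884 (≈-20.7183) theta=-40081/37128 (≈-1.0795)
Rounded to 4 decimal places: x = -20.7183

Answer: -20.7183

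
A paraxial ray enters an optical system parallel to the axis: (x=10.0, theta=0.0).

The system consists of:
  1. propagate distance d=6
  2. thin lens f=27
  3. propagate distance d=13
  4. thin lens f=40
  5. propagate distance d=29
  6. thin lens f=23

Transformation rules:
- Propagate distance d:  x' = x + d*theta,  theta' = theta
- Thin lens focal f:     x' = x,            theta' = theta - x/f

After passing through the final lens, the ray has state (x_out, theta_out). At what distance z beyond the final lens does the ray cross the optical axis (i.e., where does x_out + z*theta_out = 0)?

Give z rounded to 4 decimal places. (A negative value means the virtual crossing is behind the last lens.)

Initial: x=10.0000 theta=0.0000
After 1 (propagate distance d=6): x=10.0000 theta=0.0000
After 2 (thin lens f=27): x=10.0000 theta=-10/27 (≈-0.3704)
After 3 (propagate distance d=13): x=140/27 (≈5.1852) theta=-10/27 (≈-0.3704)
After 4 (thin lens f=40): x=140/27 (≈5.1852) theta=-0.5000
After 5 (propagate distance d=29): x=-503/54 (≈-9.3148) theta=-0.5000
After 6 (thin lens f=23): x=-503/54 (≈-9.3148) theta=-59/621 (≈-0.0950)
z_focus = -x_out/theta_out = -(-503/54)/(-59/621) = -11569/118 ≈ -98.0424
Rounded to 4 decimal places: z = -98.0424

Answer: -98.0424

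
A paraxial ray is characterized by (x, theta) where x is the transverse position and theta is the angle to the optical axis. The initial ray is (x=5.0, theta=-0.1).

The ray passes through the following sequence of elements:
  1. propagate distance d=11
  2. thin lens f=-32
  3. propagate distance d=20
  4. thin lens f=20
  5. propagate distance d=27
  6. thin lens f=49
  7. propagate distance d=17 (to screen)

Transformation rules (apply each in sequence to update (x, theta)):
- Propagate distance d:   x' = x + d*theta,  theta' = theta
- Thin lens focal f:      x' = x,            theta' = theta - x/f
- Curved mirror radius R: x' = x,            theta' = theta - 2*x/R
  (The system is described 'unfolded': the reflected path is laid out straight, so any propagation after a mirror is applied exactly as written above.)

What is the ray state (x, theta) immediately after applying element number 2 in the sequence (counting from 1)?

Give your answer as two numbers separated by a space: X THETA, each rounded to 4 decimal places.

Initial: x=5.0000 theta=-0.1000
After 1 (propagate distance d=11): x=3.9000 theta=-0.1000
After 2 (thin lens f=-32): x=3.9000 theta=7/320 (≈0.0219)
Rounded to 4 decimal places: x = 3.9000, theta = 0.0219

Answer: 3.9000 0.0219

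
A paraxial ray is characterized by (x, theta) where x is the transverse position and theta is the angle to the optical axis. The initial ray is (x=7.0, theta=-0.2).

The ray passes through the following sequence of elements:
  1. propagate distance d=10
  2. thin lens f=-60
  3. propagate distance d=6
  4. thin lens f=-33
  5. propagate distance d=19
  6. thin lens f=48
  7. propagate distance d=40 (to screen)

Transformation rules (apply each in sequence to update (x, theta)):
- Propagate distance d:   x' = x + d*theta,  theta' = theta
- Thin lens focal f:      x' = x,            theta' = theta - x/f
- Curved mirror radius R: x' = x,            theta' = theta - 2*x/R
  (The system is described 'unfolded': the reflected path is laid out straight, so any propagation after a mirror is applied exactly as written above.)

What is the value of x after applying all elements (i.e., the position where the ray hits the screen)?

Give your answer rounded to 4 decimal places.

Initial: x=7.0000 theta=-0.2000
After 1 (propagate distance d=10): x=5.0000 theta=-0.2000
After 2 (thin lens f=-60): x=5.0000 theta=-7/60 (≈-0.1167)
After 3 (propagate distance d=6): x=4.3000 theta=-7/60 (≈-0.1167)
After 4 (thin lens f=-33): x=4.3000 theta=3/220 (≈0.0136)
After 5 (propagate distance d=19): x=1003/220 (≈4.5591) theta=3/220 (≈0.0136)
After 6 (thin lens f=48): x=1003/220 (≈4.5591) theta=-859/10560 (≈-0.0813)
After 7 (propagate distance d=40 (to screen)): x=1723/1320 (≈1.3053) theta=-859/10560 (≈-0.0813)
Rounded to 4 decimal places: x = 1.3053

Answer: 1.3053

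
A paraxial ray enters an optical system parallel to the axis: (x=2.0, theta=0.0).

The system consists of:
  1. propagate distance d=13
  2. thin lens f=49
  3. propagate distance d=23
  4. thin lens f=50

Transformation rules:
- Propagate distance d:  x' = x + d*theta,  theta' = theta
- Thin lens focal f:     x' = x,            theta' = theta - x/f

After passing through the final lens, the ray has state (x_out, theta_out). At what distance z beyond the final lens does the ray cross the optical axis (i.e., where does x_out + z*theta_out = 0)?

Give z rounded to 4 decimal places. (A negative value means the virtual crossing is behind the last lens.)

Answer: 17.1053

Derivation:
Initial: x=2.0000 theta=0.0000
After 1 (propagate distance d=13): x=2.0000 theta=0.0000
After 2 (thin lens f=49): x=2.0000 theta=-2/49 (≈-0.0408)
After 3 (propagate distance d=23): x=52/49 (≈1.0612) theta=-2/49 (≈-0.0408)
After 4 (thin lens f=50): x=52/49 (≈1.0612) theta=-76/1225 (≈-0.0620)
z_focus = -x_out/theta_out = -(52/49)/(-76/1225) = 325/19 ≈ 17.1053
Rounded to 4 decimal places: z = 17.1053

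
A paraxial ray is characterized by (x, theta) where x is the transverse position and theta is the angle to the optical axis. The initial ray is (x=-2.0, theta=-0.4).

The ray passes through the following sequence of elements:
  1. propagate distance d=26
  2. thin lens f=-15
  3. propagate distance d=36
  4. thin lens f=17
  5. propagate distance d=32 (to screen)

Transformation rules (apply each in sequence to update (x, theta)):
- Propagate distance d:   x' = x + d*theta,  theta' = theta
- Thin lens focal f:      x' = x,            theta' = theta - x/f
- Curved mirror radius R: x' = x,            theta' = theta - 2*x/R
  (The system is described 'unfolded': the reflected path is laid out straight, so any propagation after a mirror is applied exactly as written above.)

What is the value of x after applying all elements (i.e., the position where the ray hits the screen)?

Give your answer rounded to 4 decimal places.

Initial: x=-2.0000 theta=-0.4000
After 1 (propagate distance d=26): x=-12.4000 theta=-0.4000
After 2 (thin lens f=-15): x=-12.4000 theta=-92/75 (≈-1.2267)
After 3 (propagate distance d=36): x=-56.5600 theta=-92/75 (≈-1.2267)
After 4 (thin lens f=17): x=-56.5600 theta=2678/1275 (≈2.1004)
After 5 (propagate distance d=32 (to screen)): x=13582/1275 (≈10.6525) theta=2678/1275 (≈2.1004)
Rounded to 4 decimal places: x = 10.6525

Answer: 10.6525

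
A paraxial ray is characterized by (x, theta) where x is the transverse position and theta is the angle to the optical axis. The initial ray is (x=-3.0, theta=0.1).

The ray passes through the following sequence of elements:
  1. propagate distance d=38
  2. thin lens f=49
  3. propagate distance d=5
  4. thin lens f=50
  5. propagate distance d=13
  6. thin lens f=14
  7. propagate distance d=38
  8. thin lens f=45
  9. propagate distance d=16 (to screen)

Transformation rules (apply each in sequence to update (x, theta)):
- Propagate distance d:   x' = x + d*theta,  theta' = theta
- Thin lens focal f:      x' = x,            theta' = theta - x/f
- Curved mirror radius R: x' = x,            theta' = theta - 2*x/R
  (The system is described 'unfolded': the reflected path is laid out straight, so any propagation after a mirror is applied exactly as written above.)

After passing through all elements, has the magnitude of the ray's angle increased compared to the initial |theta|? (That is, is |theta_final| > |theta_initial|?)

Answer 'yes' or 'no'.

Initial: x=-3.0000 theta=0.1000
After 1 (propagate distance d=38): x=0.8000 theta=0.1000
After 2 (thin lens f=49): x=0.8000 theta=41/490 (≈0.0837)
After 3 (propagate distance d=5): x=597/490 (≈1.2184) theta=41/490 (≈0.0837)
After 4 (thin lens f=50): x=597/490 (≈1.2184) theta=1453/24500 (≈0.0593)
After 5 (propagate distance d=13): x=48739/24500 (≈1.9893) theta=1453/24500 (≈0.0593)
After 6 (thin lens f=14): x=48739/24500 (≈1.9893) theta=-28397/343000 (≈-0.0828)
After 7 (propagate distance d=38): x=-19837/17150 (≈-1.1567) theta=-28397/343000 (≈-0.0828)
After 8 (thin lens f=45): x=-19837/17150 (≈-1.1567) theta=-1007/17640 (≈-0.0571)
After 9 (propagate distance d=16 (to screen)): x=-319513/154350 (≈-2.0701) theta=-1007/17640 (≈-0.0571)
|theta_initial|=0.1000 |theta_final|=1007/17640 (≈0.0571) -> not increased

Answer: no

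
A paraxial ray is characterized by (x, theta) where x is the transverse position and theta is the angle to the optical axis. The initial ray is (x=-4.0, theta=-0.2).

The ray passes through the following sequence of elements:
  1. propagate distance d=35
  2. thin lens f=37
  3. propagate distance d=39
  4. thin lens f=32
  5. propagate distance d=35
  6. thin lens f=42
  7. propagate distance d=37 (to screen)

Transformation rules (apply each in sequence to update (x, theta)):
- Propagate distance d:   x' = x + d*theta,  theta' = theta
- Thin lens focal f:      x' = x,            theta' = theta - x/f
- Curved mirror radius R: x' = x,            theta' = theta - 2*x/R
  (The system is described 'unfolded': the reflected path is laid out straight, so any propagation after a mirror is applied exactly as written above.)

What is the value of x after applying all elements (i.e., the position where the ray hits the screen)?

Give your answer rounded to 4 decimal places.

Initial: x=-4.0000 theta=-0.2000
After 1 (propagate distance d=35): x=-11.0000 theta=-0.2000
After 2 (thin lens f=37): x=-11.0000 theta=18/185 (≈0.0973)
After 3 (propagate distance d=39): x=-1333/185 (≈-7.2054) theta=18/185 (≈0.0973)
After 4 (thin lens f=32): x=-1333/185 (≈-7.2054) theta=1909/5920 (≈0.3225)
After 5 (propagate distance d=35): x=24159/5920 (≈4.0809) theta=1909/5920 (≈0.3225)
After 6 (thin lens f=42): x=24159/5920 (≈4.0809) theta=18673/82880 (≈0.2253)
After 7 (propagate distance d=37 (to screen)): x=1029127/82880 (≈12.4171) theta=18673/82880 (≈0.2253)
Rounded to 4 decimal places: x = 12.4171

Answer: 12.4171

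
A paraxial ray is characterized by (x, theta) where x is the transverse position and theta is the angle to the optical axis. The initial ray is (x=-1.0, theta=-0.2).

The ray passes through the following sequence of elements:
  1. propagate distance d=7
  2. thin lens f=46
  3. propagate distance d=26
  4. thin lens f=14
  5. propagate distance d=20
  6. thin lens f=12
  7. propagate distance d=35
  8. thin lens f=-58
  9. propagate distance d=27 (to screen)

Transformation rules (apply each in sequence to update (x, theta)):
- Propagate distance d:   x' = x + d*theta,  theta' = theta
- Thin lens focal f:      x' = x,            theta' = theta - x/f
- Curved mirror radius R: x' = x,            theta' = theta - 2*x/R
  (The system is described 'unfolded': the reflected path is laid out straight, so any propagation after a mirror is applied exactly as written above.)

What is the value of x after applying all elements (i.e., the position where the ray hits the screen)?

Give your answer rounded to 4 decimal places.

Initial: x=-1.0000 theta=-0.2000
After 1 (propagate distance d=7): x=-2.4000 theta=-0.2000
After 2 (thin lens f=46): x=-2.4000 theta=-17/115 (≈-0.1478)
After 3 (propagate distance d=26): x=-718/115 (≈-6.2435) theta=-17/115 (≈-0.1478)
After 4 (thin lens f=14): x=-718/115 (≈-6.2435) theta=48/161 (≈0.2981)
After 5 (propagate distance d=20): x=-226/805 (≈-0.2807) theta=48/161 (≈0.2981)
After 6 (thin lens f=12): x=-226/805 (≈-0.2807) theta=1553/4830 (≈0.3215)
After 7 (propagate distance d=35): x=52999/4830 (≈10.9729) theta=1553/4830 (≈0.3215)
After 8 (thin lens f=-58): x=52999/4830 (≈10.9729) theta=6813/13340 (≈0.5107)
After 9 (propagate distance d=27 (to screen)): x=6936913/280140 (≈24.7623) theta=6813/13340 (≈0.5107)
Rounded to 4 decimal places: x = 24.7623

Answer: 24.7623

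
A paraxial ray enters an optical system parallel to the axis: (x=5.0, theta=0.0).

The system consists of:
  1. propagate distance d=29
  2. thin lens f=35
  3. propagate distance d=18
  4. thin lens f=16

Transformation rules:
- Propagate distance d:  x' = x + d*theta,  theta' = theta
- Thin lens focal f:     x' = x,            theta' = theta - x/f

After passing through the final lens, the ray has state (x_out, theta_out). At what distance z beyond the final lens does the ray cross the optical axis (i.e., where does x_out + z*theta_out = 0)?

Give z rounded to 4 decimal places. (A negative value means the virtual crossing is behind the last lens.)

Answer: 8.2424

Derivation:
Initial: x=5.0000 theta=0.0000
After 1 (propagate distance d=29): x=5.0000 theta=0.0000
After 2 (thin lens f=35): x=5.0000 theta=-1/7 (≈-0.1429)
After 3 (propagate distance d=18): x=17/7 (≈2.4286) theta=-1/7 (≈-0.1429)
After 4 (thin lens f=16): x=17/7 (≈2.4286) theta=-33/112 (≈-0.2946)
z_focus = -x_out/theta_out = -(17/7)/(-33/112) = 272/33 ≈ 8.2424
Rounded to 4 decimal places: z = 8.2424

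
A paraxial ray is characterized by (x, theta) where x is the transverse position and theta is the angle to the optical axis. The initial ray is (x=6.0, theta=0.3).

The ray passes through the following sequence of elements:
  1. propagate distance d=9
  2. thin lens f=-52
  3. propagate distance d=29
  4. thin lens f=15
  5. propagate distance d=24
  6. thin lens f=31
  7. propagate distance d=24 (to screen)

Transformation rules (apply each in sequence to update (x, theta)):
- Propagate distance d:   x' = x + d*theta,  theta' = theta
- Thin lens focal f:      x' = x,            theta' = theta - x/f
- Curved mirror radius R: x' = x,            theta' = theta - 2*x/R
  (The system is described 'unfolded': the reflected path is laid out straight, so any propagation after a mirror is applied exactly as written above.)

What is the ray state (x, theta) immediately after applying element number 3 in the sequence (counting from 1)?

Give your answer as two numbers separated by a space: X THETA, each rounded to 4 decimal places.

Initial: x=6.0000 theta=0.3000
After 1 (propagate distance d=9): x=8.7000 theta=0.3000
After 2 (thin lens f=-52): x=8.7000 theta=243/520 (≈0.4673)
After 3 (propagate distance d=29): x=11571/520 (≈22.2519) theta=243/520 (≈0.4673)
Rounded to 4 decimal places: x = 22.2519, theta = 0.4673

Answer: 22.2519 0.4673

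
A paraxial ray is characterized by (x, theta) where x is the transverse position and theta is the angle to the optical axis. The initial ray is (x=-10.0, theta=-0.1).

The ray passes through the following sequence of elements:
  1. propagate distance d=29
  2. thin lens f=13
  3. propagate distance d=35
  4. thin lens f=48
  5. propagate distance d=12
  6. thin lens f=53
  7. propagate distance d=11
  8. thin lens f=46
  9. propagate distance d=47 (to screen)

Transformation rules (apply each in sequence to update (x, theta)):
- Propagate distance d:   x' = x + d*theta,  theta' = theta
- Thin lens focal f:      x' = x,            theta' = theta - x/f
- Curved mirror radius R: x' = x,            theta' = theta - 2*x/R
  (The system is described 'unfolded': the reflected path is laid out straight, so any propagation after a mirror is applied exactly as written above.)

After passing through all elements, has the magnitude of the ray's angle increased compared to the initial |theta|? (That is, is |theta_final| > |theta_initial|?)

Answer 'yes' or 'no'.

Answer: yes

Derivation:
Initial: x=-10.0000 theta=-0.1000
After 1 (propagate distance d=29): x=-12.9000 theta=-0.1000
After 2 (thin lens f=13): x=-12.9000 theta=58/65 (≈0.8923)
After 3 (propagate distance d=35): x=2383/130 (≈18.3308) theta=58/65 (≈0.8923)
After 4 (thin lens f=48): x=2383/130 (≈18.3308) theta=49/96 (≈0.5104)
After 5 (propagate distance d=12): x=12717/520 (≈24.4558) theta=49/96 (≈0.5104)
After 6 (thin lens f=53): x=12717/520 (≈24.4558) theta=16201/330720 (≈0.0490)
After 7 (propagate distance d=11): x=8266223/330720 (≈24.9946) theta=16201/330720 (≈0.0490)
After 8 (thin lens f=46): x=8266223/330720 (≈24.9946) theta=-326999/661440 (≈-0.4944)
After 9 (propagate distance d=47 (to screen)): x=387831/220480 (≈1.7590) theta=-326999/661440 (≈-0.4944)
|theta_initial|=0.1000 |theta_final|=326999/661440 (≈0.4944) -> increased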